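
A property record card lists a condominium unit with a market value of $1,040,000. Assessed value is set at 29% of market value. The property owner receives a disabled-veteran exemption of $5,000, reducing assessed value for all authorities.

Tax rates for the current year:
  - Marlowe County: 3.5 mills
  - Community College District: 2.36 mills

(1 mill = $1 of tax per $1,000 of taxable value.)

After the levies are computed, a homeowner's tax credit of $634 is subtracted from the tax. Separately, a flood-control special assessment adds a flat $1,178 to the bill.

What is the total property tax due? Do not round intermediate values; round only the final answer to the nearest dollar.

Assessed value = $1,040,000 × 0.29 = $301,600
Taxable value = $301,600 − $5,000 = $296,600
Marlowe County: $296,600 × 0.0035 = $1,038.1
Community College District: $296,600 × 0.00236 = $699.976
Levies subtotal = $1,738.076
After credit = $1,738.076 − $634 = $1,104.076
Total = $1,104.076 + $1,178 = $2,282.076

$2,282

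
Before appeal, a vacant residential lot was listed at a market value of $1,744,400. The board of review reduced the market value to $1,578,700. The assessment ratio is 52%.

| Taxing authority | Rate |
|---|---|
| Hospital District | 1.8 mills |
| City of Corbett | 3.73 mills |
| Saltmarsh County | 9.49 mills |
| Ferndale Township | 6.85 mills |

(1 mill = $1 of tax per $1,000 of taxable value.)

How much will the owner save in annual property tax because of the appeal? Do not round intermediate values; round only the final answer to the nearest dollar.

Old assessed value = $1,744,400 × 0.52 = $907,088
New assessed value = $1,578,700 × 0.52 = $820,924
Combined rate = 0.0018 + 0.00373 + 0.00949 + 0.00685 = 0.02187
Old tax = $907,088 × 0.02187 = $19,838.01456
New tax = $820,924 × 0.02187 = $17,953.60788
Reduction = $19,838.01456 − $17,953.60788 = $1,884.40668

$1,884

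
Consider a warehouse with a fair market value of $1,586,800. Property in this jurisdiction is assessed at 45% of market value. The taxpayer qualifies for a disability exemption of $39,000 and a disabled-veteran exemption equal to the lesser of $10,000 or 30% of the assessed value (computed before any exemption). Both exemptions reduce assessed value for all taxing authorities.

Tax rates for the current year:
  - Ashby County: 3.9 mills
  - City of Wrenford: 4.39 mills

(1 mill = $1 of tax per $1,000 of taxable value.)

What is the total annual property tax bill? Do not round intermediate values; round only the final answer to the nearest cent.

$5,513.35

Assessed value = $1,586,800 × 0.45 = $714,060
Disabled-veteran exemption = min($10,000, 30% × $714,060) = min($10,000, $214,218) = $10,000 (dollar cap binds)
Taxable value = $714,060 − $39,000 − $10,000 = $665,060
Ashby County: $665,060 × 0.0039 = $2,593.734
City of Wrenford: $665,060 × 0.00439 = $2,919.6134
Total = $5,513.3474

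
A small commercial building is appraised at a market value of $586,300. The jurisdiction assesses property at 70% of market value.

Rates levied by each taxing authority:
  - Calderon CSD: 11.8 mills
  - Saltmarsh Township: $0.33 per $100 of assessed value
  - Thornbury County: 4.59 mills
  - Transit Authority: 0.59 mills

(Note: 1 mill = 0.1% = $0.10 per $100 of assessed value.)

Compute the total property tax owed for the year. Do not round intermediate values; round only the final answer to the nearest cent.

$8,323.11

Assessed value = $586,300 × 0.7 = $410,410
Calderon CSD: $410,410 × 0.0118 = $4,842.838
Saltmarsh Township: $410,410 × 0.0033 = $1,354.353
Thornbury County: $410,410 × 0.00459 = $1,883.7819
Transit Authority: $410,410 × 0.00059 = $242.1419
Total = $8,323.1148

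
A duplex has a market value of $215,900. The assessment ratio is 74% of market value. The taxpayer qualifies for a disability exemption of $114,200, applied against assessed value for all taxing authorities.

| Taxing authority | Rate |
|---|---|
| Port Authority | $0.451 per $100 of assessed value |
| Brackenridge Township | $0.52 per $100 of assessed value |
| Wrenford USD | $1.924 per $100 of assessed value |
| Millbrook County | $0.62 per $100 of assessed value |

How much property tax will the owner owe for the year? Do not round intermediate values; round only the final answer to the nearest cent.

Assessed value = $215,900 × 0.74 = $159,766
Taxable value = $159,766 − $114,200 = $45,566
Port Authority: $45,566 × 0.00451 = $205.50266
Brackenridge Township: $45,566 × 0.0052 = $236.9432
Wrenford USD: $45,566 × 0.01924 = $876.68984
Millbrook County: $45,566 × 0.0062 = $282.5092
Total = $205.50266 + $236.9432 + $876.68984 + $282.5092 = $1,601.6449

$1,601.64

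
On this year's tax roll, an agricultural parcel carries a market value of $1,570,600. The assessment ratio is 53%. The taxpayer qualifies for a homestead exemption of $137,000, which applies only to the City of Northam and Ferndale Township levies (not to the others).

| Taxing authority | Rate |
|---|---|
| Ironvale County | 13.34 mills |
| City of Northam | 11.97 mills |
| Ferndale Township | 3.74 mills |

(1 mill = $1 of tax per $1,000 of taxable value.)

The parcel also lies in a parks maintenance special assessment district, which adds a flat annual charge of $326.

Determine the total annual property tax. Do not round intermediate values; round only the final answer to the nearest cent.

Assessed value = $1,570,600 × 0.53 = $832,418
Ironvale County: $832,418 × 0.01334 = $11,104.45612
City of Northam: ($832,418 − $137,000) × 0.01197 = $695,418 × 0.01197 = $8,324.15346
Ferndale Township: ($832,418 − $137,000) × 0.00374 = $695,418 × 0.00374 = $2,600.86332
Levies subtotal = $22,029.4729
Total = $22,029.4729 + $326 = $22,355.4729

$22,355.47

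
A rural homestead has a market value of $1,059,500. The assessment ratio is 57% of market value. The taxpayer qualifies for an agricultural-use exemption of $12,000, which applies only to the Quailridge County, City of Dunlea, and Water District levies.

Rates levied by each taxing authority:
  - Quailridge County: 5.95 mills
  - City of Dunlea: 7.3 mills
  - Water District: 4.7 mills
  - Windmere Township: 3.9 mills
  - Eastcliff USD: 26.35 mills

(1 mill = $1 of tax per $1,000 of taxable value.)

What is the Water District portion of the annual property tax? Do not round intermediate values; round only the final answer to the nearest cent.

Assessed value = $1,059,500 × 0.57 = $603,915
Water District taxable value = $603,915 − $12,000 = $591,915
Water District levy = $591,915 × 0.0047 = $2,782.0005

$2,782.00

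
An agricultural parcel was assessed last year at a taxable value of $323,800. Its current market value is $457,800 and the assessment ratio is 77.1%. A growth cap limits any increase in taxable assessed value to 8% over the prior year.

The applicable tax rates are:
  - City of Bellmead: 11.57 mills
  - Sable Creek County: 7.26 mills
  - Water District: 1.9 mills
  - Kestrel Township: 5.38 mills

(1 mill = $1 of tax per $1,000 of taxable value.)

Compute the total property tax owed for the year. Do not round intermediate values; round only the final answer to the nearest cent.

$9,130.77

Uncapped assessed value = $457,800 × 0.771 = $352,963.8
Cap limit = $323,800 × 1.08 = $349,704
Taxable assessed value = min($352,963.8, $349,704) = $349,704 (cap binds)
City of Bellmead: $349,704 × 0.01157 = $4,046.07528
Sable Creek County: $349,704 × 0.00726 = $2,538.85104
Water District: $349,704 × 0.0019 = $664.4376
Kestrel Township: $349,704 × 0.00538 = $1,881.40752
Total = $9,130.77144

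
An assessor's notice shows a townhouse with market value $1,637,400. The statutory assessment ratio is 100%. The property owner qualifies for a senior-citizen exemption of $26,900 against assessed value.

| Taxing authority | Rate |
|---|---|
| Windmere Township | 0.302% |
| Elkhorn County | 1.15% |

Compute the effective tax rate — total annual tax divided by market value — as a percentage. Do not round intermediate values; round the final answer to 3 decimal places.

1.428%

Assessed value = $1,637,400 × 1 = $1,637,400
Taxable value = $1,637,400 − $26,900 = $1,610,500
Windmere Township: $1,610,500 × 0.00302 = $4,863.71
Elkhorn County: $1,610,500 × 0.0115 = $18,520.75
Total tax = $23,384.46
Effective rate = $23,384.46 ÷ $1,637,400 = 1.428% of market value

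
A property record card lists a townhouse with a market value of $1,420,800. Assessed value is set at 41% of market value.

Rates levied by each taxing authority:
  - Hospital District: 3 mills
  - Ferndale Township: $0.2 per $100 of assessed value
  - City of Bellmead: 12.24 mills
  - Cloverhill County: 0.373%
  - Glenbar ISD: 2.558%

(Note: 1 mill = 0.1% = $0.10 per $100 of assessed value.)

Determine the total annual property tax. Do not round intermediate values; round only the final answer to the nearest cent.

$27,116.68

Assessed value = $1,420,800 × 0.41 = $582,528
Hospital District: $582,528 × 0.003 = $1,747.584
Ferndale Township: $582,528 × 0.002 = $1,165.056
City of Bellmead: $582,528 × 0.01224 = $7,130.14272
Cloverhill County: $582,528 × 0.00373 = $2,172.82944
Glenbar ISD: $582,528 × 0.02558 = $14,901.06624
Total = $27,116.6784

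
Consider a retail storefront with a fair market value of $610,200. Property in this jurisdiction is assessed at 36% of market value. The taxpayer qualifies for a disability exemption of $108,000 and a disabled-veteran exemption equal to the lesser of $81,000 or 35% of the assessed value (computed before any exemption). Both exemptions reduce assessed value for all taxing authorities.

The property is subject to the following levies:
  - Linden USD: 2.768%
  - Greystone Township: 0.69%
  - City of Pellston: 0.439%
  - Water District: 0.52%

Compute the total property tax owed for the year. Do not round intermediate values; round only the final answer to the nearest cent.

Assessed value = $610,200 × 0.36 = $219,672
Disabled-veteran exemption = min($81,000, 35% × $219,672) = min($81,000, $76,885.2) = $76,885.2 (percentage binds)
Taxable value = $219,672 − $108,000 − $76,885.2 = $34,786.8
Linden USD: $34,786.8 × 0.02768 = $962.898624
Greystone Township: $34,786.8 × 0.0069 = $240.02892
City of Pellston: $34,786.8 × 0.00439 = $152.714052
Water District: $34,786.8 × 0.0052 = $180.89136
Total = $1,536.532956

$1,536.53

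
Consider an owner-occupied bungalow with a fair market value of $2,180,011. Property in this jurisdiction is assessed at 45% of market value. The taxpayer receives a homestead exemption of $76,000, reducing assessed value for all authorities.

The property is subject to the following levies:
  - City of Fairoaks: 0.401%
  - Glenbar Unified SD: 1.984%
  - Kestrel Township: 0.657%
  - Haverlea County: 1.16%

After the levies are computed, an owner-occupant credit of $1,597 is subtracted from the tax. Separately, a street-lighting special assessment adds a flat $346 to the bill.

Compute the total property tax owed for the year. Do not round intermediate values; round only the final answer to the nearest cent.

Assessed value = $2,180,011 × 0.45 = $981,004.95
Taxable value = $981,004.95 − $76,000 = $905,004.95
City of Fairoaks: $905,004.95 × 0.00401 = $3,629.0698495
Glenbar Unified SD: $905,004.95 × 0.01984 = $17,955.298208
Kestrel Township: $905,004.95 × 0.00657 = $5,945.8825215
Haverlea County: $905,004.95 × 0.0116 = $10,498.05742
Levies subtotal = $38,028.307999
After credit = $38,028.307999 − $1,597 = $36,431.307999
Total = $36,431.307999 + $346 = $36,777.307999

$36,777.31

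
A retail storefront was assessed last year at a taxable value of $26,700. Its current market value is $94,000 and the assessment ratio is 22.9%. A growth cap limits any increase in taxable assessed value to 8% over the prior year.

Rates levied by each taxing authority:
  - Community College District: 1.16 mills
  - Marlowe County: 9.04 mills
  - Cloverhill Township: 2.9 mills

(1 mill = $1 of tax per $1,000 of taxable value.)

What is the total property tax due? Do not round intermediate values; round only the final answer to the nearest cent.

Uncapped assessed value = $94,000 × 0.229 = $21,526
Cap limit = $26,700 × 1.08 = $28,836
Taxable assessed value = min($21,526, $28,836) = $21,526 (cap does not bind)
Community College District: $21,526 × 0.00116 = $24.97016
Marlowe County: $21,526 × 0.00904 = $194.59504
Cloverhill Township: $21,526 × 0.0029 = $62.4254
Total = $281.9906

$281.99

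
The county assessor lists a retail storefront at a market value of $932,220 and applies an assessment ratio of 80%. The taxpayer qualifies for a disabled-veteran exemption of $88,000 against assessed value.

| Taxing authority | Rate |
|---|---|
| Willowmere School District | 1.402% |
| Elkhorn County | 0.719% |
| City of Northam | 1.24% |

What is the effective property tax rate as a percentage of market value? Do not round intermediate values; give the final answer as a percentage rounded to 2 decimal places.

2.37%

Assessed value = $932,220 × 0.8 = $745,776
Taxable value = $745,776 − $88,000 = $657,776
Willowmere School District: $657,776 × 0.01402 = $9,222.01952
Elkhorn County: $657,776 × 0.00719 = $4,729.40944
City of Northam: $657,776 × 0.0124 = $8,156.4224
Total tax = $22,107.85136
Effective rate = $22,107.85136 ÷ $932,220 = 2.37% of market value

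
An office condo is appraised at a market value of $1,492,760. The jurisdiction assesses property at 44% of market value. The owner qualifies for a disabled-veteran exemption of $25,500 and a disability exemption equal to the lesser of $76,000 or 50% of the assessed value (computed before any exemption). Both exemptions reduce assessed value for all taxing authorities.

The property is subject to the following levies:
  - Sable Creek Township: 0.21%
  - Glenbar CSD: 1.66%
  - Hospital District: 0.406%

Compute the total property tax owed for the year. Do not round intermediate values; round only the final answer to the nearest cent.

Assessed value = $1,492,760 × 0.44 = $656,814.4
Disability exemption = min($76,000, 50% × $656,814.4) = min($76,000, $328,407.2) = $76,000 (dollar cap binds)
Taxable value = $656,814.4 − $25,500 − $76,000 = $555,314.4
Sable Creek Township: $555,314.4 × 0.0021 = $1,166.16024
Glenbar CSD: $555,314.4 × 0.0166 = $9,218.21904
Hospital District: $555,314.4 × 0.00406 = $2,254.576464
Total = $12,638.955744

$12,638.96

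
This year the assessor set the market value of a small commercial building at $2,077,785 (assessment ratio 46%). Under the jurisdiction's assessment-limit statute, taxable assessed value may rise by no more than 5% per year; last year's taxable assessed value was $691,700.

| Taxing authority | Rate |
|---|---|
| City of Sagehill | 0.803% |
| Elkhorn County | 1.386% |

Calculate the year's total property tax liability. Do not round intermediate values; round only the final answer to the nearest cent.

$15,898.38

Uncapped assessed value = $2,077,785 × 0.46 = $955,781.1
Cap limit = $691,700 × 1.05 = $726,285
Taxable assessed value = min($955,781.1, $726,285) = $726,285 (cap binds)
City of Sagehill: $726,285 × 0.00803 = $5,832.06855
Elkhorn County: $726,285 × 0.01386 = $10,066.3101
Total = $15,898.37865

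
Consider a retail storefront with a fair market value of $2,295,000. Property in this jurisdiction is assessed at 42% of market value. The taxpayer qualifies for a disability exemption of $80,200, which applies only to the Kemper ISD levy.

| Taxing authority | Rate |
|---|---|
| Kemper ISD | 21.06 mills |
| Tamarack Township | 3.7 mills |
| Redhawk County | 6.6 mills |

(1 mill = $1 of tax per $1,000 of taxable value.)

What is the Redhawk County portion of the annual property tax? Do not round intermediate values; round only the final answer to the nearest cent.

$6,361.74

Assessed value = $2,295,000 × 0.42 = $963,900
Redhawk County taxable value = $963,900 (exemption does not apply)
Redhawk County levy = $963,900 × 0.0066 = $6,361.74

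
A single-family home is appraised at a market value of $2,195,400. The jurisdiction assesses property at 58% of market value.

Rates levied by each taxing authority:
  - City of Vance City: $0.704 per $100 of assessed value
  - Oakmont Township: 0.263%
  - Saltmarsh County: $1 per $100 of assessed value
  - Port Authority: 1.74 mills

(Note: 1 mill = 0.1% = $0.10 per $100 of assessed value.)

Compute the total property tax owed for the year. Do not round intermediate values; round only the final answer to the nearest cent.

$27,262.04

Assessed value = $2,195,400 × 0.58 = $1,273,332
City of Vance City: $1,273,332 × 0.00704 = $8,964.25728
Oakmont Township: $1,273,332 × 0.00263 = $3,348.86316
Saltmarsh County: $1,273,332 × 0.01 = $12,733.32
Port Authority: $1,273,332 × 0.00174 = $2,215.59768
Total = $27,262.03812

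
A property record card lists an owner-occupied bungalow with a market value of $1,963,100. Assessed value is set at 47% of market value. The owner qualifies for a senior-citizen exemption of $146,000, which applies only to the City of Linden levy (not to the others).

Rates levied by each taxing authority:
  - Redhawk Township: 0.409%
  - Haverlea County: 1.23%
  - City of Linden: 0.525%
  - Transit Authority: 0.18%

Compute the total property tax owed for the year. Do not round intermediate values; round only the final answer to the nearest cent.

Assessed value = $1,963,100 × 0.47 = $922,657
Redhawk Township: $922,657 × 0.00409 = $3,773.66713
Haverlea County: $922,657 × 0.0123 = $11,348.6811
City of Linden: ($922,657 − $146,000) × 0.00525 = $776,657 × 0.00525 = $4,077.44925
Transit Authority: $922,657 × 0.0018 = $1,660.7826
Total = $20,860.58008

$20,860.58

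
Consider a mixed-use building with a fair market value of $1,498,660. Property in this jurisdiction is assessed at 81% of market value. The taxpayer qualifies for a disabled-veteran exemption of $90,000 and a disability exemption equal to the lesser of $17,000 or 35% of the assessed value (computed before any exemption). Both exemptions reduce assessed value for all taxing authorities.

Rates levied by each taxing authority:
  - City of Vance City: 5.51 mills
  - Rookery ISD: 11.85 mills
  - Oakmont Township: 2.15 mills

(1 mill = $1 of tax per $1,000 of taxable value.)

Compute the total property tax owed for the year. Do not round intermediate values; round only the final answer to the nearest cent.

Assessed value = $1,498,660 × 0.81 = $1,213,914.6
Disability exemption = min($17,000, 35% × $1,213,914.6) = min($17,000, $424,870.11) = $17,000 (dollar cap binds)
Taxable value = $1,213,914.6 − $90,000 − $17,000 = $1,106,914.6
City of Vance City: $1,106,914.6 × 0.00551 = $6,099.099446
Rookery ISD: $1,106,914.6 × 0.01185 = $13,116.93801
Oakmont Township: $1,106,914.6 × 0.00215 = $2,379.86639
Total = $21,595.903846

$21,595.90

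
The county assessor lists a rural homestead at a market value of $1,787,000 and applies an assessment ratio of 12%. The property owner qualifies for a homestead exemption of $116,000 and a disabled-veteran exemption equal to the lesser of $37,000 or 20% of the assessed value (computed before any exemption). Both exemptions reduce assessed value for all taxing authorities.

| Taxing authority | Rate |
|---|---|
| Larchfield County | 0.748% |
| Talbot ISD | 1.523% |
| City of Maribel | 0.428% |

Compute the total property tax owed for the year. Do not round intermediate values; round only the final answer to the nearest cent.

Assessed value = $1,787,000 × 0.12 = $214,440
Disabled-veteran exemption = min($37,000, 20% × $214,440) = min($37,000, $42,888) = $37,000 (dollar cap binds)
Taxable value = $214,440 − $116,000 − $37,000 = $61,440
Larchfield County: $61,440 × 0.00748 = $459.5712
Talbot ISD: $61,440 × 0.01523 = $935.7312
City of Maribel: $61,440 × 0.00428 = $262.9632
Total = $1,658.2656

$1,658.27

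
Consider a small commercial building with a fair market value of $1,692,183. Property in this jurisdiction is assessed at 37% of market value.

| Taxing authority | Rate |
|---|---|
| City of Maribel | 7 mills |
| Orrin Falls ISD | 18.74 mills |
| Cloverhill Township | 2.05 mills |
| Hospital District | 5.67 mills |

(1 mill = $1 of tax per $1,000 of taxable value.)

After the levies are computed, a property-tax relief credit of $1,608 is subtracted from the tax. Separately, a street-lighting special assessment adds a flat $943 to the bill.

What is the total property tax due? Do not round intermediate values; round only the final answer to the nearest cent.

Assessed value = $1,692,183 × 0.37 = $626,107.71
City of Maribel: $626,107.71 × 0.007 = $4,382.75397
Orrin Falls ISD: $626,107.71 × 0.01874 = $11,733.2584854
Cloverhill Township: $626,107.71 × 0.00205 = $1,283.5208055
Hospital District: $626,107.71 × 0.00567 = $3,550.0307157
Levies subtotal = $20,949.5639766
After credit = $20,949.5639766 − $1,608 = $19,341.5639766
Total = $19,341.5639766 + $943 = $20,284.5639766

$20,284.56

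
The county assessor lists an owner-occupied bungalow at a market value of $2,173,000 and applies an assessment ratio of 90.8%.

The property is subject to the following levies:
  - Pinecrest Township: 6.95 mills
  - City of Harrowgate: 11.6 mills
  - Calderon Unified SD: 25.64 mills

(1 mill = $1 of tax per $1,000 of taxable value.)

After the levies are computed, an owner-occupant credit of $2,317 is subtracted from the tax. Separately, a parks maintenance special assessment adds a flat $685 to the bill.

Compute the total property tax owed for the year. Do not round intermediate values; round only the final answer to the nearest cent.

Assessed value = $2,173,000 × 0.908 = $1,973,084
Pinecrest Township: $1,973,084 × 0.00695 = $13,712.9338
City of Harrowgate: $1,973,084 × 0.0116 = $22,887.7744
Calderon Unified SD: $1,973,084 × 0.02564 = $50,589.87376
Levies subtotal = $87,190.58196
After credit = $87,190.58196 − $2,317 = $84,873.58196
Total = $84,873.58196 + $685 = $85,558.58196

$85,558.58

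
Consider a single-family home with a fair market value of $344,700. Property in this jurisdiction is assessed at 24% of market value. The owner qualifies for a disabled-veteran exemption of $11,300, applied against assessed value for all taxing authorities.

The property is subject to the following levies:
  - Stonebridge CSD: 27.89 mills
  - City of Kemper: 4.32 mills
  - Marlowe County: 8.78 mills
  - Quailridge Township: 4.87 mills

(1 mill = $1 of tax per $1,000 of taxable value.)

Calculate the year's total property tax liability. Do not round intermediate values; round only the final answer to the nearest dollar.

Assessed value = $344,700 × 0.24 = $82,728
Taxable value = $82,728 − $11,300 = $71,428
Stonebridge CSD: $71,428 × 0.02789 = $1,992.12692
City of Kemper: $71,428 × 0.00432 = $308.56896
Marlowe County: $71,428 × 0.00878 = $627.13784
Quailridge Township: $71,428 × 0.00487 = $347.85436
Total = $1,992.12692 + $308.56896 + $627.13784 + $347.85436 = $3,275.68808

$3,276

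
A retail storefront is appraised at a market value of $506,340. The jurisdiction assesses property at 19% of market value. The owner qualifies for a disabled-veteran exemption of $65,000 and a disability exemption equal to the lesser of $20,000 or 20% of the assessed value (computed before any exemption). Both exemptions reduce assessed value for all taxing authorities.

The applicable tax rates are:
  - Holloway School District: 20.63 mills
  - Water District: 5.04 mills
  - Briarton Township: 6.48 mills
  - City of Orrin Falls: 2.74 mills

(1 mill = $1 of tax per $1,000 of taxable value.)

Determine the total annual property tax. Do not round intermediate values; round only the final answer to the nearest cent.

$417.41

Assessed value = $506,340 × 0.19 = $96,204.6
Disability exemption = min($20,000, 20% × $96,204.6) = min($20,000, $19,240.92) = $19,240.92 (percentage binds)
Taxable value = $96,204.6 − $65,000 − $19,240.92 = $11,963.68
Holloway School District: $11,963.68 × 0.02063 = $246.8107184
Water District: $11,963.68 × 0.00504 = $60.2969472
Briarton Township: $11,963.68 × 0.00648 = $77.5246464
City of Orrin Falls: $11,963.68 × 0.00274 = $32.7804832
Total = $417.4127952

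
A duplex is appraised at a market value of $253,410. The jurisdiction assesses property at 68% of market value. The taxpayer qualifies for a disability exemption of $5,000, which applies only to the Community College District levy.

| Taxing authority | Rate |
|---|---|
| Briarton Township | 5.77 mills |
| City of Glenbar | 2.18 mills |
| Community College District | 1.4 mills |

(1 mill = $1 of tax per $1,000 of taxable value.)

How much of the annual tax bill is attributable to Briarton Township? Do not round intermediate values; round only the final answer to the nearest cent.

$994.28

Assessed value = $253,410 × 0.68 = $172,318.8
Briarton Township taxable value = $172,318.8 (exemption does not apply)
Briarton Township levy = $172,318.8 × 0.00577 = $994.279476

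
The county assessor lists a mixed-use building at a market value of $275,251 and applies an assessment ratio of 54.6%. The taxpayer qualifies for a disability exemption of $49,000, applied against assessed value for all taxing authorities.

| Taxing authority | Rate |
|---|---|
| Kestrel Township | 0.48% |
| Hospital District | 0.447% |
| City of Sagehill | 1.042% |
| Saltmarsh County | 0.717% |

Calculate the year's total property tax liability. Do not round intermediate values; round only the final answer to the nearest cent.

$2,720.57

Assessed value = $275,251 × 0.546 = $150,287.046
Taxable value = $150,287.046 − $49,000 = $101,287.046
Kestrel Township: $101,287.046 × 0.0048 = $486.1778208
Hospital District: $101,287.046 × 0.00447 = $452.75309562
City of Sagehill: $101,287.046 × 0.01042 = $1,055.41101932
Saltmarsh County: $101,287.046 × 0.00717 = $726.22811982
Total = $486.1778208 + $452.75309562 + $1,055.41101932 + $726.22811982 = $2,720.57005556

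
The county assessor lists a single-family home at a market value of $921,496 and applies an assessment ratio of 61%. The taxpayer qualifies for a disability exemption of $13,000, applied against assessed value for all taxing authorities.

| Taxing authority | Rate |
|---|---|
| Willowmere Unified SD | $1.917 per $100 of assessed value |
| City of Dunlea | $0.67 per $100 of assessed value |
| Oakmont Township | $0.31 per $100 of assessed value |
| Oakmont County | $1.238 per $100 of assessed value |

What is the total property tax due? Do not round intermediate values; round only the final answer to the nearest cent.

$22,705.80

Assessed value = $921,496 × 0.61 = $562,112.56
Taxable value = $562,112.56 − $13,000 = $549,112.56
Willowmere Unified SD: $549,112.56 × 0.01917 = $10,526.4877752
City of Dunlea: $549,112.56 × 0.0067 = $3,679.054152
Oakmont Township: $549,112.56 × 0.0031 = $1,702.248936
Oakmont County: $549,112.56 × 0.01238 = $6,798.0134928
Total = $10,526.4877752 + $3,679.054152 + $1,702.248936 + $6,798.0134928 = $22,705.804356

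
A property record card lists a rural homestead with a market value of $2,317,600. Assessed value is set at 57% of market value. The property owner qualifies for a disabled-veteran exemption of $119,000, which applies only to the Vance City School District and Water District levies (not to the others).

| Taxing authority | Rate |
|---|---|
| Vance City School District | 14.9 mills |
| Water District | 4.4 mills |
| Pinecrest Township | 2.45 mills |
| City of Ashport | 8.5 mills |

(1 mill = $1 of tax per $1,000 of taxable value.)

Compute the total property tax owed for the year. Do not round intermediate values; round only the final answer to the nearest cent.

Assessed value = $2,317,600 × 0.57 = $1,321,032
Vance City School District: ($1,321,032 − $119,000) × 0.0149 = $1,202,032 × 0.0149 = $17,910.2768
Water District: ($1,321,032 − $119,000) × 0.0044 = $1,202,032 × 0.0044 = $5,288.9408
Pinecrest Township: $1,321,032 × 0.00245 = $3,236.5284
City of Ashport: $1,321,032 × 0.0085 = $11,228.772
Total = $37,664.518

$37,664.52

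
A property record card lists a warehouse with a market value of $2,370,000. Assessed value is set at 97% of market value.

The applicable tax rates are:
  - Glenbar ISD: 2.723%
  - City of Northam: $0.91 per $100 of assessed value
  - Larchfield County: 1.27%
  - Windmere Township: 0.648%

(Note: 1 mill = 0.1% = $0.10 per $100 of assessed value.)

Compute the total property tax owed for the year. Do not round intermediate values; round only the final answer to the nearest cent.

Assessed value = $2,370,000 × 0.97 = $2,298,900
Glenbar ISD: $2,298,900 × 0.02723 = $62,599.047
City of Northam: $2,298,900 × 0.0091 = $20,919.99
Larchfield County: $2,298,900 × 0.0127 = $29,196.03
Windmere Township: $2,298,900 × 0.00648 = $14,896.872
Total = $127,611.939

$127,611.94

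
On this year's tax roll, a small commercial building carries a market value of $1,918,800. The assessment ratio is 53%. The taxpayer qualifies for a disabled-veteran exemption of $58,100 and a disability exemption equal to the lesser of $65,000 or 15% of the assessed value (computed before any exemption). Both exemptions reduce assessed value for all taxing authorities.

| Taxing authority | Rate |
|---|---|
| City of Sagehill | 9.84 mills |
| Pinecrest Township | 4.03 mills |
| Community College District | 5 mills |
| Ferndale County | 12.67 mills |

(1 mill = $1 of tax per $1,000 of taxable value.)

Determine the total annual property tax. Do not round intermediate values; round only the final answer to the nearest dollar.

$28,192

Assessed value = $1,918,800 × 0.53 = $1,016,964
Disability exemption = min($65,000, 15% × $1,016,964) = min($65,000, $152,544.6) = $65,000 (dollar cap binds)
Taxable value = $1,016,964 − $58,100 − $65,000 = $893,864
City of Sagehill: $893,864 × 0.00984 = $8,795.62176
Pinecrest Township: $893,864 × 0.00403 = $3,602.27192
Community College District: $893,864 × 0.005 = $4,469.32
Ferndale County: $893,864 × 0.01267 = $11,325.25688
Total = $28,192.47056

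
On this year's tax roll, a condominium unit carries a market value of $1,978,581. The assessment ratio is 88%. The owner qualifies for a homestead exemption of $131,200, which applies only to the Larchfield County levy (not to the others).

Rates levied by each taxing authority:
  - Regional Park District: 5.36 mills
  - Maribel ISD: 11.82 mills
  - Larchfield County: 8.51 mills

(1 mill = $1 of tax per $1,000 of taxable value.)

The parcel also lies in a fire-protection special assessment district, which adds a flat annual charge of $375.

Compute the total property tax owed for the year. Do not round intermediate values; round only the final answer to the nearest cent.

Assessed value = $1,978,581 × 0.88 = $1,741,151.28
Regional Park District: $1,741,151.28 × 0.00536 = $9,332.5708608
Maribel ISD: $1,741,151.28 × 0.01182 = $20,580.4081296
Larchfield County: ($1,741,151.28 − $131,200) × 0.00851 = $1,609,951.28 × 0.00851 = $13,700.6853928
Levies subtotal = $43,613.6643832
Total = $43,613.6643832 + $375 = $43,988.6643832

$43,988.66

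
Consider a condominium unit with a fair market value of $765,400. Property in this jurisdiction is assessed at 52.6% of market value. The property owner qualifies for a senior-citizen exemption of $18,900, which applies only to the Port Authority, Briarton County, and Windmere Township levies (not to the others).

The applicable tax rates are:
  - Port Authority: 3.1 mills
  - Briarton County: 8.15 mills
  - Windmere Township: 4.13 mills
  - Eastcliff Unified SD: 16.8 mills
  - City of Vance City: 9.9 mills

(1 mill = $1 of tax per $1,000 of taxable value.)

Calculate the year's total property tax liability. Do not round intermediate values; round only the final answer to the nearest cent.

$16,650.74

Assessed value = $765,400 × 0.526 = $402,600.4
Port Authority: ($402,600.4 − $18,900) × 0.0031 = $383,700.4 × 0.0031 = $1,189.47124
Briarton County: ($402,600.4 − $18,900) × 0.00815 = $383,700.4 × 0.00815 = $3,127.15826
Windmere Township: ($402,600.4 − $18,900) × 0.00413 = $383,700.4 × 0.00413 = $1,584.682652
Eastcliff Unified SD: $402,600.4 × 0.0168 = $6,763.68672
City of Vance City: $402,600.4 × 0.0099 = $3,985.74396
Total = $16,650.742832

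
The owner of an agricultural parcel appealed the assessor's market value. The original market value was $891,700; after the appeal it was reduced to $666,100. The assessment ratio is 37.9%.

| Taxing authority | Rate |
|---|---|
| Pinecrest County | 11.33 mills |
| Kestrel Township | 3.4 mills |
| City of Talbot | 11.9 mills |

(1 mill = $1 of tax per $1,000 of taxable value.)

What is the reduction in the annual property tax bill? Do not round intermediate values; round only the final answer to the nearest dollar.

Old assessed value = $891,700 × 0.379 = $337,954.3
New assessed value = $666,100 × 0.379 = $252,451.9
Combined rate = 0.01133 + 0.0034 + 0.0119 = 0.02663
Old tax = $337,954.3 × 0.02663 = $8,999.723009
New tax = $252,451.9 × 0.02663 = $6,722.794097
Reduction = $8,999.723009 − $6,722.794097 = $2,276.928912

$2,277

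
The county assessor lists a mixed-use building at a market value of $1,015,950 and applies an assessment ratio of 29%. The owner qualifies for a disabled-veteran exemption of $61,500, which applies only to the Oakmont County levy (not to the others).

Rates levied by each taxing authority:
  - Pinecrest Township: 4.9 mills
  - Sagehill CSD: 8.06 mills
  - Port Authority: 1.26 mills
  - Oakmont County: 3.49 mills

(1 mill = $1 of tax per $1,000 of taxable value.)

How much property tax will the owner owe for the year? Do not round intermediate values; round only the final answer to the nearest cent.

Assessed value = $1,015,950 × 0.29 = $294,625.5
Pinecrest Township: $294,625.5 × 0.0049 = $1,443.66495
Sagehill CSD: $294,625.5 × 0.00806 = $2,374.68153
Port Authority: $294,625.5 × 0.00126 = $371.22813
Oakmont County: ($294,625.5 − $61,500) × 0.00349 = $233,125.5 × 0.00349 = $813.607995
Total = $5,003.182605

$5,003.18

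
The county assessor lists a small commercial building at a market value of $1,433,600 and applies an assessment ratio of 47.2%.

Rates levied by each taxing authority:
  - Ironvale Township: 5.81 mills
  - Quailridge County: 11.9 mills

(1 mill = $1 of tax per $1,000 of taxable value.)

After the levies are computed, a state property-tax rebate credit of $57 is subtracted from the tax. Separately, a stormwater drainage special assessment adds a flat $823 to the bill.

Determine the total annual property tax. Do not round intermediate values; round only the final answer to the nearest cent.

$12,749.63

Assessed value = $1,433,600 × 0.472 = $676,659.2
Ironvale Township: $676,659.2 × 0.00581 = $3,931.389952
Quailridge County: $676,659.2 × 0.0119 = $8,052.24448
Levies subtotal = $11,983.634432
After credit = $11,983.634432 − $57 = $11,926.634432
Total = $11,926.634432 + $823 = $12,749.634432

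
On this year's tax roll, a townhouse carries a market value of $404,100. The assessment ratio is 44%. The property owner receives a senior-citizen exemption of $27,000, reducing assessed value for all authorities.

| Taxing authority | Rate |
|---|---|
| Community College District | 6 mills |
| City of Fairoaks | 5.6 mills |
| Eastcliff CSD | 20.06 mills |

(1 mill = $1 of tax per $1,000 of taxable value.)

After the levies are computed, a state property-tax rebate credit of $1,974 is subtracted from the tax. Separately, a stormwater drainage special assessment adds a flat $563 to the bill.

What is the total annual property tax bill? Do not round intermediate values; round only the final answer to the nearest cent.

$3,363.45

Assessed value = $404,100 × 0.44 = $177,804
Taxable value = $177,804 − $27,000 = $150,804
Community College District: $150,804 × 0.006 = $904.824
City of Fairoaks: $150,804 × 0.0056 = $844.5024
Eastcliff CSD: $150,804 × 0.02006 = $3,025.12824
Levies subtotal = $4,774.45464
After credit = $4,774.45464 − $1,974 = $2,800.45464
Total = $2,800.45464 + $563 = $3,363.45464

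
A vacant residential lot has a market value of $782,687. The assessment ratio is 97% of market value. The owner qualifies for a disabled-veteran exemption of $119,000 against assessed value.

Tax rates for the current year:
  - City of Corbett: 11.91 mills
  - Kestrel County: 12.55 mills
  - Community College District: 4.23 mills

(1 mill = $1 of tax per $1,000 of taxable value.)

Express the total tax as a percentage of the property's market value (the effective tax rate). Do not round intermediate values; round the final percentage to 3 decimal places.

Assessed value = $782,687 × 0.97 = $759,206.39
Taxable value = $759,206.39 − $119,000 = $640,206.39
City of Corbett: $640,206.39 × 0.01191 = $7,624.8581049
Kestrel County: $640,206.39 × 0.01255 = $8,034.5901945
Community College District: $640,206.39 × 0.00423 = $2,708.0730297
Total tax = $18,367.5213291
Effective rate = $18,367.5213291 ÷ $782,687 = 2.347% of market value

2.347%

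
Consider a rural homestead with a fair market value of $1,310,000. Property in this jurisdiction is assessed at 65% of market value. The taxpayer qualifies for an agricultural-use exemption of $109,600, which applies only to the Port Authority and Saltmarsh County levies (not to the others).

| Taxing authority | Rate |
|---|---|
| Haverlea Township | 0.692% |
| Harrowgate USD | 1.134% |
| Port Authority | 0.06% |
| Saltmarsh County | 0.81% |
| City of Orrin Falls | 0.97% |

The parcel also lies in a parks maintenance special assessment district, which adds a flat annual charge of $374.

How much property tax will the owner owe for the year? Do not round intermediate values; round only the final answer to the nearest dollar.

$30,636

Assessed value = $1,310,000 × 0.65 = $851,500
Haverlea Township: $851,500 × 0.00692 = $5,892.38
Harrowgate USD: $851,500 × 0.01134 = $9,656.01
Port Authority: ($851,500 − $109,600) × 0.0006 = $741,900 × 0.0006 = $445.14
Saltmarsh County: ($851,500 − $109,600) × 0.0081 = $741,900 × 0.0081 = $6,009.39
City of Orrin Falls: $851,500 × 0.0097 = $8,259.55
Levies subtotal = $30,262.47
Total = $30,262.47 + $374 = $30,636.47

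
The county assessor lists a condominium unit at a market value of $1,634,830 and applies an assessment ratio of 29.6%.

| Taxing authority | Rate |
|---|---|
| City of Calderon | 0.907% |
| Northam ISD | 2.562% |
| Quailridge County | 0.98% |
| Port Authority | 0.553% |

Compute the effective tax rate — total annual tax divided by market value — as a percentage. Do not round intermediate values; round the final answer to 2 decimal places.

Assessed value = $1,634,830 × 0.296 = $483,909.68
City of Calderon: $483,909.68 × 0.00907 = $4,389.0607976
Northam ISD: $483,909.68 × 0.02562 = $12,397.7660016
Quailridge County: $483,909.68 × 0.0098 = $4,742.314864
Port Authority: $483,909.68 × 0.00553 = $2,676.0205304
Total tax = $24,205.1621936
Effective rate = $24,205.1621936 ÷ $1,634,830 = 1.48% of market value

1.48%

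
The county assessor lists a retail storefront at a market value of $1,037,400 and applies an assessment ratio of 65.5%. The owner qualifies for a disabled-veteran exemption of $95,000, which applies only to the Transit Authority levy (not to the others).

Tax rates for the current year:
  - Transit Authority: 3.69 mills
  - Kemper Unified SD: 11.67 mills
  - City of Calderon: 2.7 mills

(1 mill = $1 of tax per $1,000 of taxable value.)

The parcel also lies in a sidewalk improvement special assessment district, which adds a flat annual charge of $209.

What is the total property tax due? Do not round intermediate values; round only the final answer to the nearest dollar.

$12,130

Assessed value = $1,037,400 × 0.655 = $679,497
Transit Authority: ($679,497 − $95,000) × 0.00369 = $584,497 × 0.00369 = $2,156.79393
Kemper Unified SD: $679,497 × 0.01167 = $7,929.72999
City of Calderon: $679,497 × 0.0027 = $1,834.6419
Levies subtotal = $11,921.16582
Total = $11,921.16582 + $209 = $12,130.16582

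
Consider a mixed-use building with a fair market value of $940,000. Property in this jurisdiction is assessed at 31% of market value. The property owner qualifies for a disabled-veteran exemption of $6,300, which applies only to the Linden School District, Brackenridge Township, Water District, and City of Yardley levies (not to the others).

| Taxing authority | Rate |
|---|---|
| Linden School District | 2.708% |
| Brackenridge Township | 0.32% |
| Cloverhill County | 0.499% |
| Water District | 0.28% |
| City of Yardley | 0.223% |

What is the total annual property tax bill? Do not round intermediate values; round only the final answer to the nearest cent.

$11,520.97

Assessed value = $940,000 × 0.31 = $291,400
Linden School District: ($291,400 − $6,300) × 0.02708 = $285,100 × 0.02708 = $7,720.508
Brackenridge Township: ($291,400 − $6,300) × 0.0032 = $285,100 × 0.0032 = $912.32
Cloverhill County: $291,400 × 0.00499 = $1,454.086
Water District: ($291,400 − $6,300) × 0.0028 = $285,100 × 0.0028 = $798.28
City of Yardley: ($291,400 − $6,300) × 0.00223 = $285,100 × 0.00223 = $635.773
Total = $11,520.967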